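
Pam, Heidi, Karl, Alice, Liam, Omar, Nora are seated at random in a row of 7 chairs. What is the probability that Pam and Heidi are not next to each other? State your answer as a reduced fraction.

5/7

There are 7! = 5040 arrangements.
Arrangements with Pam and Heidi adjacent: 2·6! = 1440.
So not adjacent: 5040 − 1440 = 3600, probability 3600/5040 = 5/7.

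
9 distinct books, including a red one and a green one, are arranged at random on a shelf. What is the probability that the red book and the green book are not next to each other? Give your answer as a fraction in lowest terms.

7/9

There are 9! = 362880 arrangements.
Arrangements with the red book and the green book adjacent: 2·8! = 80640.
So not adjacent: 362880 − 80640 = 282240, probability 282240/362880 = 7/9.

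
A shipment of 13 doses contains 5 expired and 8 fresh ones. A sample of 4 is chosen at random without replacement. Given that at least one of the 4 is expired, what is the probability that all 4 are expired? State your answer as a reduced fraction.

Work in counts. Selections with at least one expired: C(13,4) − C(8,4) = 715 − 70 = 645.
Of those, selections where all 4 are expired: C(5,4) = 5.
Conditional probability = 5/645 = 1/129.

1/129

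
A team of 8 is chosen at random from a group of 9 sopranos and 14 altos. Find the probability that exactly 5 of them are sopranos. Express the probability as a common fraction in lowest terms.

There are C(23,8) = 490314 ways to choose 8 from 23.
Selections with exactly 5 sopranos: choose 5 of the 9 sopranos and 3 of the 14 altos, C(9,5)·C(14,3) = 126·364 = 45864.
Probability = 45864/490314 = 7644/81719.

7644/81719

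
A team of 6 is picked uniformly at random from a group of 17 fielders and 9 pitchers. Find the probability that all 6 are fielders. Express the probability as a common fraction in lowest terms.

68/1265

There are C(26,6) = 230230 possible selections.
Selections with all fielders: C(17,6) = 12376.
Probability = 12376/230230 = 68/1265.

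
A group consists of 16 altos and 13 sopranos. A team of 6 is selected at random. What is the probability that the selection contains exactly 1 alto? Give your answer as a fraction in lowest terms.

The sample space is all 6-subsets of the 29: C(29,6) = 475020.
Selections with exactly 1 alto: choose 1 of the 16 altos and 5 of the 13 sopranos, C(16,1)·C(13,5) = 16·1287 = 20592.
Probability = 20592/475020 = 44/1015.

44/1015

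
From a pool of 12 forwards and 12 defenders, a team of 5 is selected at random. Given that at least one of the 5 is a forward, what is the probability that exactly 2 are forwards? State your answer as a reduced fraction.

Work in counts. Selections with at least one forward: C(24,5) − C(12,5) = 42504 − 792 = 41712.
Of those, selections where exactly 2 are forwards: C(12,2)·C(12,3) = 66·220 = 14520.
Conditional probability = 14520/41712 = 55/158.

55/158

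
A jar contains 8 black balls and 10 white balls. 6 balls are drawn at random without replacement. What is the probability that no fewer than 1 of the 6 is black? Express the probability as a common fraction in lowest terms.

Total selections: C(18,6) = 18564.
The complement is all 6 are white: C(10,6) = 210.
Probability = 1 − 210/18564 = 18354/18564 = 437/442.

437/442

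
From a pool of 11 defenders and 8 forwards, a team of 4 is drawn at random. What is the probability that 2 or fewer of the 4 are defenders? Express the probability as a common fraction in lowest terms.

There are C(19,4) = 3876 ways to choose the 4.
Count the complement (more than 2 defenders): C(11,3)·C(8,1) + C(11,4)·C(8,0) = 1320 + 330 = 1650.
Probability = 1 − 1650/3876 = 2226/3876 = 371/646.

371/646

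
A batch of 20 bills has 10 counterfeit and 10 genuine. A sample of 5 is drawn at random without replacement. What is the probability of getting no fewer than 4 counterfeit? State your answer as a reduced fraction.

Total selections: C(20,5) = 15504.
Favorable selections (no fewer than 4 counterfeit): C(10,4)·C(10,1) + C(10,5)·C(10,0) = 2100 + 252 = 2352.
Probability = 2352/15504 = 49/323.

49/323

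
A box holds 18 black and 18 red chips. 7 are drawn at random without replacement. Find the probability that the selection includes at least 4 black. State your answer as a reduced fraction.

1/2

Total selections: C(36,7) = 8347680.
Favorable selections (at least 4 black): C(18,4)·C(18,3) + C(18,5)·C(18,2) + C(18,6)·C(18,1) + C(18,7)·C(18,0) = 2496960 + 1310904 + 334152 + 31824 = 4173840.
Probability = 4173840/8347680 = 1/2.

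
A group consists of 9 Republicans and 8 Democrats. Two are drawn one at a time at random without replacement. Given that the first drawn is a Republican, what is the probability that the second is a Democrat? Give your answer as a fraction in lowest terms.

1/2

After removing one Republican, 16 remain: 8 Republicans and 8 Democrats.
So the probability the next is a Democrat is 8/16 = 1/2.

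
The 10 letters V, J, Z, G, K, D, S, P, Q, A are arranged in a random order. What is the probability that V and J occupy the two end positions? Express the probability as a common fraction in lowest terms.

1/45

There are 10! = 3628800 arrangements.
Place V and J at the ends in 2 ways, arrange the remaining 8 in 8! = 40320 ways: 2·40320 = 80640.
Probability = 80640/3628800 = 1/45.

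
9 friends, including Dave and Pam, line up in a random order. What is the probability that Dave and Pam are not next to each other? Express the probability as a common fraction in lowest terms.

There are 9! = 362880 arrangements.
Arrangements with Dave and Pam adjacent: 2·8! = 80640.
So not adjacent: 362880 − 80640 = 282240, probability 282240/362880 = 7/9.

7/9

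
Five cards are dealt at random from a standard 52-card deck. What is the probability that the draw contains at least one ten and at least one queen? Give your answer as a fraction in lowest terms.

6509/64974

There are C(52,5) = 2598960 possible draws.
By inclusion-exclusion on the complements, draws missing all tens or all queens: C(48,5) + C(48,5) − C(44,5) = 1712304 + 1712304 − 1086008 = 2338600.
So draws with at least one of each: 2598960 − 2338600 = 260360, probability 260360/2598960 = 6509/64974.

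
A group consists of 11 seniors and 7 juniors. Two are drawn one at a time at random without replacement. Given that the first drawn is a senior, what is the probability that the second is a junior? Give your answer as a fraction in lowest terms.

7/17

After removing one senior, 17 remain: 10 seniors and 7 juniors.
So the probability the next is a junior is 7/17.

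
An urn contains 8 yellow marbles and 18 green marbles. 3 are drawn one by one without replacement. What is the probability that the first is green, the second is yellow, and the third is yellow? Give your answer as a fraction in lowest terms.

21/325

Multiply the conditional probabilities at each draw: 18/26 · 8/25 · 7/24 = 1008/15600 = 21/325.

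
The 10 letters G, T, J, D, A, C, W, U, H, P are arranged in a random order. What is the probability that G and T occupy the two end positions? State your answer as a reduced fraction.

There are 10! = 3628800 arrangements.
Place G and T at the ends in 2 ways, arrange the remaining 8 in 8! = 40320 ways: 2·40320 = 80640.
Probability = 80640/3628800 = 1/45.

1/45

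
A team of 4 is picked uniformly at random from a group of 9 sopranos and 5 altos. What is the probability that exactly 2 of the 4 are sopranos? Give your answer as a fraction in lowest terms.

Total number of selections: C(14,4) = 1001.
Selections with exactly 2 sopranos: choose 2 of the 9 sopranos and 2 of the 5 altos, C(9,2)·C(5,2) = 36·10 = 360.
Probability = 360/1001.

360/1001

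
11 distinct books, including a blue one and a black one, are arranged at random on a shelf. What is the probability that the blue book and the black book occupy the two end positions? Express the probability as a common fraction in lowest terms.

1/55

There are 11! = 39916800 arrangements.
Place the blue book and the black book at the ends in 2 ways, arrange the remaining 9 in 9! = 362880 ways: 2·362880 = 725760.
Probability = 725760/39916800 = 1/55.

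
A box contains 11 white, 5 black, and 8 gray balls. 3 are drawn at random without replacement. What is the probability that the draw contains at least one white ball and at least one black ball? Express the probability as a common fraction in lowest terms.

75/184

There are C(24,3) = 2024 possible draws.
By inclusion-exclusion on the complements, draws missing all white or all black: C(13,3) + C(19,3) − C(8,3) = 286 + 969 − 56 = 1199.
So draws with at least one of each: 2024 − 1199 = 825, probability 825/2024 = 75/184.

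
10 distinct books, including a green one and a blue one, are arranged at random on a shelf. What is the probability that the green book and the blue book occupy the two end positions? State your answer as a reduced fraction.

1/45

There are 10! = 3628800 arrangements.
Place the green book and the blue book at the ends in 2 ways, arrange the remaining 8 in 8! = 40320 ways: 2·40320 = 80640.
Probability = 80640/3628800 = 1/45.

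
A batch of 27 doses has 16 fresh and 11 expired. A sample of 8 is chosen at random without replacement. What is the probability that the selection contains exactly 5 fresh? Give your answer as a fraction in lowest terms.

Total number of selections: C(27,8) = 2220075.
Selections with exactly 5 fresh: choose 5 of the 16 fresh and 3 of the 11 expired, C(16,5)·C(11,3) = 4368·165 = 720720.
Probability = 720720/2220075 = 112/345.

112/345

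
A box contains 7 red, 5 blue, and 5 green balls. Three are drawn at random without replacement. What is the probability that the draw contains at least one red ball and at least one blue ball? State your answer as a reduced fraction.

There are C(17,3) = 680 possible draws.
By inclusion-exclusion on the complements, draws missing all red or all blue: C(10,3) + C(12,3) − C(5,3) = 120 + 220 − 10 = 330.
So draws with at least one of each: 680 − 330 = 350, probability 350/680 = 35/68.

35/68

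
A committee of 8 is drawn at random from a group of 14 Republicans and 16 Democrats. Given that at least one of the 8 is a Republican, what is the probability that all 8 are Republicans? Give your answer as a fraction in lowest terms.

Work in counts. Selections with at least one Republican: C(30,8) − C(16,8) = 5852925 − 12870 = 5840055.
Of those, selections where all 8 are Republicans: C(14,8) = 3003.
Conditional probability = 3003/5840055 = 77/149745.

77/149745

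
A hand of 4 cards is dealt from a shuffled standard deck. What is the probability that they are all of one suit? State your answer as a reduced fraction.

44/4165

There are C(52,4) = 270725 possible 4-card hands.
Hands of one suit: 4 suits × C(13,4) = 4·715 = 2860.
Probability = 2860/270725 = 44/4165.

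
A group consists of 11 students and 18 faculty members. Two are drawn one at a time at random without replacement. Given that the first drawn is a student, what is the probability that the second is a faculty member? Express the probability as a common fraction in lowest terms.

9/14

After removing one student, 28 remain: 10 students and 18 faculty members.
So the probability the next is a faculty member is 18/28 = 9/14.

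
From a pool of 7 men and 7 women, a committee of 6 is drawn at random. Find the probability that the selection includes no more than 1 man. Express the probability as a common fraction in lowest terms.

Total selections: C(14,6) = 3003.
Favorable selections (no more than 1 man): C(7,0)·C(7,6) + C(7,1)·C(7,5) = 7 + 147 = 154.
Probability = 154/3003 = 2/39.

2/39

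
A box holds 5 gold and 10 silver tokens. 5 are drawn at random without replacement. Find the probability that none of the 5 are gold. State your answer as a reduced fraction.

There are C(15,5) = 3003 possible selections.
Selections with no gold (all silver): C(10,5) = 252.
Probability = 252/3003 = 12/143.

12/143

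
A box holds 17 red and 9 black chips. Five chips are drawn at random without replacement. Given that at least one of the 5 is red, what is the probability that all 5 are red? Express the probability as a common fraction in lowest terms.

Work in counts. Selections with at least one red: C(26,5) − C(9,5) = 65780 − 126 = 65654.
Of those, selections where all 5 are red: C(17,5) = 6188.
Conditional probability = 6188/65654 = 182/1931.

182/1931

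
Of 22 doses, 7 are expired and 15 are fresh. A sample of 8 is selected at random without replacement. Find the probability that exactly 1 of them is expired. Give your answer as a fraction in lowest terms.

Total number of selections: C(22,8) = 319770.
Selections with exactly 1 expired: choose 1 of the 7 expired and 7 of the 15 fresh, C(7,1)·C(15,7) = 7·6435 = 45045.
Probability = 45045/319770 = 91/646.

91/646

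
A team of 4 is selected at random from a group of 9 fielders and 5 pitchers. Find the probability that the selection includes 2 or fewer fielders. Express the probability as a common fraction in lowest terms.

5/11

There are C(14,4) = 1001 ways to choose the 4.
Count the complement (more than 2 fielders): C(9,3)·C(5,1) + C(9,4)·C(5,0) = 420 + 126 = 546.
Probability = 1 − 546/1001 = 455/1001 = 5/11.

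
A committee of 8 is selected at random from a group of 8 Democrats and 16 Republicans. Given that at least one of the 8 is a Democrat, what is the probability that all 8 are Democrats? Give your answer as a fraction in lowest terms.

1/722601

Work in counts. Selections with at least one Democrat: C(24,8) − C(16,8) = 735471 − 12870 = 722601.
Of those, selections where all 8 are Democrats: C(8,8) = 1.
Conditional probability = 1/722601.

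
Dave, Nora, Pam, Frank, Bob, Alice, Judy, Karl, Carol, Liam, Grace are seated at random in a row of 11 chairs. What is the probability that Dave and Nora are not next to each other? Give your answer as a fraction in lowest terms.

9/11

There are 11! = 39916800 arrangements.
Arrangements with Dave and Nora adjacent: 2·10! = 7257600.
So not adjacent: 39916800 − 7257600 = 32659200, probability 32659200/39916800 = 9/11.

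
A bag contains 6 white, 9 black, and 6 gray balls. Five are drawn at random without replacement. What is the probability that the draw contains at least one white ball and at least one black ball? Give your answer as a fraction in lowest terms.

There are C(21,5) = 20349 possible draws.
By inclusion-exclusion on the complements, draws missing all white or all black: C(15,5) + C(12,5) − C(6,5) = 3003 + 792 − 6 = 3789.
So draws with at least one of each: 20349 − 3789 = 16560, probability 16560/20349 = 1840/2261.

1840/2261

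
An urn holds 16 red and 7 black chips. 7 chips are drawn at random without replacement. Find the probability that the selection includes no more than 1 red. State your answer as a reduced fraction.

There are C(23,7) = 245157 ways to choose the 7.
Favorable selections (no more than 1 red): C(16,0)·C(7,7) + C(16,1)·C(7,6) = 1 + 112 = 113.
Probability = 113/245157.

113/245157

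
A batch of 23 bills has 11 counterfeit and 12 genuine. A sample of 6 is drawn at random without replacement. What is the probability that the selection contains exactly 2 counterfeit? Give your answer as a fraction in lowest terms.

825/3059

There are C(23,6) = 100947 ways to choose 6 from 23.
Selections with exactly 2 counterfeit: choose 2 of the 11 counterfeit and 4 of the 12 genuine, C(11,2)·C(12,4) = 55·495 = 27225.
Probability = 27225/100947 = 825/3059.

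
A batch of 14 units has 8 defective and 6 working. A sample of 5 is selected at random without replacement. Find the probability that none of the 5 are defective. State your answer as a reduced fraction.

3/1001

There are C(14,5) = 2002 possible selections.
Selections with no defective (all working): C(6,5) = 6.
Probability = 6/2002 = 3/1001.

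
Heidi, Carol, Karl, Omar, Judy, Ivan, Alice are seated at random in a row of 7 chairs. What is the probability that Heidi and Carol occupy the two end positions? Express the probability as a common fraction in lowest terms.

There are 7! = 5040 arrangements.
Place Heidi and Carol at the ends in 2 ways, arrange the remaining 5 in 5! = 120 ways: 2·120 = 240.
Probability = 240/5040 = 1/21.

1/21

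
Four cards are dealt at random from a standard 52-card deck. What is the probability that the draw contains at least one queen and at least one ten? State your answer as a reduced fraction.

1332/20825

There are C(52,4) = 270725 possible draws.
By inclusion-exclusion on the complements, draws missing all queens or all tens: C(48,4) + C(48,4) − C(44,4) = 194580 + 194580 − 135751 = 253409.
So draws with at least one of each: 270725 − 253409 = 17316, probability 17316/270725 = 1332/20825.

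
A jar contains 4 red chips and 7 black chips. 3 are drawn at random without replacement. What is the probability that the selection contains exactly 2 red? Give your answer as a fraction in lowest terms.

14/55

There are C(11,3) = 165 ways to choose 3 from 11.
Selections with exactly 2 red: choose 2 of the 4 red and 1 of the 7 black, C(4,2)·C(7,1) = 6·7 = 42.
Probability = 42/165 = 14/55.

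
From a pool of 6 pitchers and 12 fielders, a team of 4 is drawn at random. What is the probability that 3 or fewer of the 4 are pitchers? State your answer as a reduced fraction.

Total selections: C(18,4) = 3060.
The complement is exactly 4 pitchers: C(6,4)·C(12,0) = 15.
Probability = 1 − 15/3060 = 3045/3060 = 203/204.

203/204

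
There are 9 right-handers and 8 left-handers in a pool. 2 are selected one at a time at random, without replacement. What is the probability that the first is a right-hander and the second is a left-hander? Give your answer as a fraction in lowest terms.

9/34

Multiply the conditional probabilities at each draw: 9/17 · 8/16 = 72/272 = 9/34.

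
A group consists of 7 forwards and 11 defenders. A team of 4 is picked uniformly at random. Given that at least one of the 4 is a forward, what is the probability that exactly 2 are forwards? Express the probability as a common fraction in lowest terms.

Work in counts. Selections with at least one forward: C(18,4) − C(11,4) = 3060 − 330 = 2730.
Of those, selections where exactly 2 are forwards: C(7,2)·C(11,2) = 21·55 = 1155.
Conditional probability = 1155/2730 = 11/26.

11/26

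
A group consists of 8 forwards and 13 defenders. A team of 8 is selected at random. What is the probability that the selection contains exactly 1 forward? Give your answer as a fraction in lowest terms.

There are C(21,8) = 203490 ways to choose 8 from 21.
Selections with exactly 1 forward: choose 1 of the 8 forwards and 7 of the 13 defenders, C(8,1)·C(13,7) = 8·1716 = 13728.
Probability = 13728/203490 = 2288/33915.

2288/33915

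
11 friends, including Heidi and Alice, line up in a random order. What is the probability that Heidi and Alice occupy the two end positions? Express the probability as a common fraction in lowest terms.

1/55

There are 11! = 39916800 arrangements.
Place Heidi and Alice at the ends in 2 ways, arrange the remaining 9 in 9! = 362880 ways: 2·362880 = 725760.
Probability = 725760/39916800 = 1/55.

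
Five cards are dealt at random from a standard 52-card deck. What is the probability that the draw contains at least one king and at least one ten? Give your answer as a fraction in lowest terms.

6509/64974

There are C(52,5) = 2598960 possible draws.
By inclusion-exclusion on the complements, draws missing all kings or all tens: C(48,5) + C(48,5) − C(44,5) = 1712304 + 1712304 − 1086008 = 2338600.
So draws with at least one of each: 2598960 − 2338600 = 260360, probability 260360/2598960 = 6509/64974.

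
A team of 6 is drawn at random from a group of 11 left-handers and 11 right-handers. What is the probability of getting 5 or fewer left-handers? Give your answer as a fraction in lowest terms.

321/323

There are C(22,6) = 74613 ways to choose the 6.
Favorable selections (5 or fewer left-handers): C(11,0)·C(11,6) + C(11,1)·C(11,5) + C(11,2)·C(11,4) + C(11,3)·C(11,3) + C(11,4)·C(11,2) + C(11,5)·C(11,1) = 462 + 5082 + 18150 + 27225 + 18150 + 5082 = 74151.
Probability = 74151/74613 = 321/323.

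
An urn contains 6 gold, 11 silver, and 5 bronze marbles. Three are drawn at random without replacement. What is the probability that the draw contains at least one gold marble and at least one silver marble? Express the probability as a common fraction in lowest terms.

There are C(22,3) = 1540 possible draws.
By inclusion-exclusion on the complements, draws missing all gold or all silver: C(16,3) + C(11,3) − C(5,3) = 560 + 165 − 10 = 715.
So draws with at least one of each: 1540 − 715 = 825, probability 825/1540 = 15/28.

15/28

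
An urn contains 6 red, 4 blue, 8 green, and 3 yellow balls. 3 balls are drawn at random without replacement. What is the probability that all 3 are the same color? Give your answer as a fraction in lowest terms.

There are C(21,3) = 1330 ways to draw 3 balls.
All same color: C(6,3) + C(4,3) + C(8,3) + C(3,3) = 20 + 4 + 56 + 1 = 81.
Probability = 81/1330.

81/1330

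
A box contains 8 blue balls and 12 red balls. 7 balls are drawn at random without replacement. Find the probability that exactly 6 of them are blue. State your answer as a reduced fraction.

7/1615

The sample space is all 7-subsets of the 20: C(20,7) = 77520.
Selections with exactly 6 blue: choose 6 of the 8 blue and 1 of the 12 red, C(8,6)·C(12,1) = 28·12 = 336.
Probability = 336/77520 = 7/1615.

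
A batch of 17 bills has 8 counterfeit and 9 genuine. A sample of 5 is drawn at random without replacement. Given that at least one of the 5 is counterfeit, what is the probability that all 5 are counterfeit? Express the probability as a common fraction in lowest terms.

4/433

Work in counts. Selections with at least one counterfeit: C(17,5) − C(9,5) = 6188 − 126 = 6062.
Of those, selections where all 5 are counterfeit: C(8,5) = 56.
Conditional probability = 56/6062 = 4/433.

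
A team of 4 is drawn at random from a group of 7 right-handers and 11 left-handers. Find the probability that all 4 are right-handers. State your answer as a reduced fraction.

There are C(18,4) = 3060 possible selections.
Selections with all right-handers: C(7,4) = 35.
Probability = 35/3060 = 7/612.

7/612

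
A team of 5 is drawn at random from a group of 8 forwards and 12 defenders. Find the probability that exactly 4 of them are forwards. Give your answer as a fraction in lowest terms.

35/646

There are C(20,5) = 15504 ways to choose 5 from 20.
Selections with exactly 4 forwards: choose 4 of the 8 forwards and 1 of the 12 defenders, C(8,4)·C(12,1) = 70·12 = 840.
Probability = 840/15504 = 35/646.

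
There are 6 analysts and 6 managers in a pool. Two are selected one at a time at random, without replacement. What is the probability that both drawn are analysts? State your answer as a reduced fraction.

Multiply the conditional probabilities at each draw: 6/12 · 5/11 = 30/132 = 5/22.

5/22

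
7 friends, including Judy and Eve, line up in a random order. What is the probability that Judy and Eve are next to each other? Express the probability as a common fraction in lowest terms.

2/7

There are 7! = 5040 arrangements.
Treat Judy and Eve as a block: 6! arrangements of the blocks × 2 orders within the block = 2·720 = 1440.
Probability = 1440/5040 = 2/7.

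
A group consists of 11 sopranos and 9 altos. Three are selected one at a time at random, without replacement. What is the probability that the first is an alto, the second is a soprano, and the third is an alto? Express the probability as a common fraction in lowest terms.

Multiply the conditional probabilities at each draw: 9/20 · 11/19 · 8/18 = 792/6840 = 11/95.

11/95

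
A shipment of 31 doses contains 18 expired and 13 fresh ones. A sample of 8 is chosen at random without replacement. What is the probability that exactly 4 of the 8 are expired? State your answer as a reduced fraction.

748/2697

Total number of selections: C(31,8) = 7888725.
Selections with exactly 4 expired: choose 4 of the 18 expired and 4 of the 13 fresh, C(18,4)·C(13,4) = 3060·715 = 2187900.
Probability = 2187900/7888725 = 748/2697.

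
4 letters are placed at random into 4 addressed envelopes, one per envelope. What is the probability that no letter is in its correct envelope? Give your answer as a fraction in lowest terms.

3/8

There are 4! = 24 assignments.
By inclusion-exclusion, assignments with no fixed points: C(4,0)·4! − C(4,1)·3! + C(4,2)·2! − C(4,3)·1! + C(4,4)·0! = 9.
Probability = 9/24 = 3/8.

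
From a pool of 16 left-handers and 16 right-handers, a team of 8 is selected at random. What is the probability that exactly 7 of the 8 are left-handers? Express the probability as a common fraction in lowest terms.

Total number of selections: C(32,8) = 10518300.
Selections with exactly 7 left-handers: choose 7 of the 16 left-handers and 1 of the 16 right-handers, C(16,7)·C(16,1) = 11440·16 = 183040.
Probability = 183040/10518300 = 704/40455.

704/40455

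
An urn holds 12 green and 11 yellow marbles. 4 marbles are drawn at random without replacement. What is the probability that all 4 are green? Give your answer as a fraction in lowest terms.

There are C(23,4) = 8855 possible selections.
Selections with all green: C(12,4) = 495.
Probability = 495/8855 = 9/161.

9/161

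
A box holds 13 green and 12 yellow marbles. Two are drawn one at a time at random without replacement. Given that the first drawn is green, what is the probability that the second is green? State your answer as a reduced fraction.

1/2

After removing one green, 24 remain: 12 green and 12 yellow.
So the probability the next is green is 12/24 = 1/2.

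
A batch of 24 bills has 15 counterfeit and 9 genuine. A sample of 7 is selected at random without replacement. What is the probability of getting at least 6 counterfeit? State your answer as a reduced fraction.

Total selections: C(24,7) = 346104.
Favorable selections (at least 6 counterfeit): C(15,6)·C(9,1) + C(15,7)·C(9,0) = 45045 + 6435 = 51480.
Probability = 51480/346104 = 65/437.

65/437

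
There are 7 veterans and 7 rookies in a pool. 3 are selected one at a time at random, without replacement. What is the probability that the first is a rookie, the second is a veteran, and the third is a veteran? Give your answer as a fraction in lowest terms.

7/52

Multiply the conditional probabilities at each draw: 7/14 · 7/13 · 6/12 = 294/2184 = 7/52.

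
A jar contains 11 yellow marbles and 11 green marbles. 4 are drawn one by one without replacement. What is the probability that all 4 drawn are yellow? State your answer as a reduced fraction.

6/133

Multiply the conditional probabilities at each draw: 11/22 · 10/21 · 9/20 · 8/19 = 7920/175560 = 6/133.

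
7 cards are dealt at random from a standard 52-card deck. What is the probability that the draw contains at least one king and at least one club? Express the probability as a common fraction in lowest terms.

53122231/133784560

There are C(52,7) = 133784560 possible draws.
By inclusion-exclusion on the complements, draws missing all kings or all clubs: C(48,7) + C(39,7) − C(36,7) = 73629072 + 15380937 − 8347680 = 80662329.
So draws with at least one of each: 133784560 − 80662329 = 53122231, probability 53122231/133784560.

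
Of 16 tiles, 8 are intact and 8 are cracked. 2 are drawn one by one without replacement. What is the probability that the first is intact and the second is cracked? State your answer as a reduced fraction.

4/15

Multiply the conditional probabilities at each draw: 8/16 · 8/15 = 64/240 = 4/15.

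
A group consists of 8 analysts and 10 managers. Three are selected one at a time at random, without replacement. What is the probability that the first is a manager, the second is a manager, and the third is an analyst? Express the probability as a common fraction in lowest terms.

Multiply the conditional probabilities at each draw: 10/18 · 9/17 · 8/16 = 720/4896 = 5/34.

5/34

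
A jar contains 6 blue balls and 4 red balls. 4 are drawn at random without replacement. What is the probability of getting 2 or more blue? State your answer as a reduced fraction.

37/42

Total selections: C(10,4) = 210.
Count the complement (fewer than 2 blue): C(6,0)·C(4,4) + C(6,1)·C(4,3) = 1 + 24 = 25.
Probability = 1 − 25/210 = 185/210 = 37/42.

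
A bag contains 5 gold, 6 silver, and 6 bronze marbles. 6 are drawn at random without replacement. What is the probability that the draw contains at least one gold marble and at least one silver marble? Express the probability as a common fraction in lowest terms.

10991/12376

There are C(17,6) = 12376 possible draws.
By inclusion-exclusion on the complements, draws missing all gold or all silver: C(12,6) + C(11,6) − C(6,6) = 924 + 462 − 1 = 1385.
So draws with at least one of each: 12376 − 1385 = 10991, probability 10991/12376.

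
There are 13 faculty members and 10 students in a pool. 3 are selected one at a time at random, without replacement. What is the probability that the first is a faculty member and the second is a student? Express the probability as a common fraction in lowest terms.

Multiply the conditional probabilities at each draw: 13/23 · 10/22 = 130/506 = 65/253.

65/253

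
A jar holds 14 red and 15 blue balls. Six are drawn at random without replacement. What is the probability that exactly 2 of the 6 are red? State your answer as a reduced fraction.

The sample space is all 6-subsets of the 29: C(29,6) = 475020.
Selections with exactly 2 red: choose 2 of the 14 red and 4 of the 15 blue, C(14,2)·C(15,4) = 91·1365 = 124215.
Probability = 124215/475020 = 91/348.

91/348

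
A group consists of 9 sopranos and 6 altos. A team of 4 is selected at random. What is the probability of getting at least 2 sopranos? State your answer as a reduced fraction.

There are C(15,4) = 1365 ways to choose the 4.
Count the complement (fewer than 2 sopranos): C(9,0)·C(6,4) + C(9,1)·C(6,3) = 15 + 180 = 195.
Probability = 1 − 195/1365 = 1170/1365 = 6/7.

6/7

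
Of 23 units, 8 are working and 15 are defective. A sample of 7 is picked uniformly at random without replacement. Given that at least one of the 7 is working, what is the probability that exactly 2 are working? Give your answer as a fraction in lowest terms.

1274/3617

Work in counts. Selections with at least one working: C(23,7) − C(15,7) = 245157 − 6435 = 238722.
Of those, selections where exactly 2 are working: C(8,2)·C(15,5) = 28·3003 = 84084.
Conditional probability = 84084/238722 = 1274/3617.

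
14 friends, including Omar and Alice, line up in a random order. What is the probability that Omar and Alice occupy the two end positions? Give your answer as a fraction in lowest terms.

There are 14! = 87178291200 arrangements.
Place Omar and Alice at the ends in 2 ways, arrange the remaining 12 in 12! = 479001600 ways: 2·479001600 = 958003200.
Probability = 958003200/87178291200 = 1/91.

1/91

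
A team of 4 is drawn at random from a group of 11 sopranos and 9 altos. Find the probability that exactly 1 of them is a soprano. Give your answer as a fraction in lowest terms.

308/1615

The sample space is all 4-subsets of the 20: C(20,4) = 4845.
Selections with exactly 1 soprano: choose 1 of the 11 sopranos and 3 of the 9 altos, C(11,1)·C(9,3) = 11·84 = 924.
Probability = 924/4845 = 308/1615.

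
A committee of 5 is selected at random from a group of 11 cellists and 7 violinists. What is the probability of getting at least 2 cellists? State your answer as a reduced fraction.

There are C(18,5) = 8568 ways to choose the 5.
Count the complement (fewer than 2 cellists): C(11,0)·C(7,5) + C(11,1)·C(7,4) = 21 + 385 = 406.
Probability = 1 − 406/8568 = 8162/8568 = 583/612.

583/612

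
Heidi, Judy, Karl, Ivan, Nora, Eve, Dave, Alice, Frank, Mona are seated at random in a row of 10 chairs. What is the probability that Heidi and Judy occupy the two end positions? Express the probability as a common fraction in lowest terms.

1/45

There are 10! = 3628800 arrangements.
Place Heidi and Judy at the ends in 2 ways, arrange the remaining 8 in 8! = 40320 ways: 2·40320 = 80640.
Probability = 80640/3628800 = 1/45.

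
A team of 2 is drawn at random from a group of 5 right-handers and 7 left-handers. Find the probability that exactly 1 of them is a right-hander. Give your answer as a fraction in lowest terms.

The sample space is all 2-subsets of the 12: C(12,2) = 66.
Selections with exactly 1 right-hander: choose 1 of the 5 right-handers and 1 of the 7 left-handers, C(5,1)·C(7,1) = 5·7 = 35.
Probability = 35/66.

35/66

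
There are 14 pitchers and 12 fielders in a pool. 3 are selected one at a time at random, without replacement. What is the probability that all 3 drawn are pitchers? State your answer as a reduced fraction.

Multiply the conditional probabilities at each draw: 14/26 · 13/25 · 12/24 = 2184/15600 = 7/50.

7/50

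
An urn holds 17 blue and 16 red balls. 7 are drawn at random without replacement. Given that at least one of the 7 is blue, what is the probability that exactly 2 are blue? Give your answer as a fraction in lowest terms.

273/1958

Work in counts. Selections with at least one blue: C(33,7) − C(16,7) = 4272048 − 11440 = 4260608.
Of those, selections where exactly 2 are blue: C(17,2)·C(16,5) = 136·4368 = 594048.
Conditional probability = 594048/4260608 = 273/1958.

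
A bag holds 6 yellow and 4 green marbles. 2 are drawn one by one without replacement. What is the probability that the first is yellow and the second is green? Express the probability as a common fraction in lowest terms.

Multiply the conditional probabilities at each draw: 6/10 · 4/9 = 24/90 = 4/15.

4/15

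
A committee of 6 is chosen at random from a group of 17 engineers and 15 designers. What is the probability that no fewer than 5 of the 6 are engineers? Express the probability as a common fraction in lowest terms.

Total selections: C(32,6) = 906192.
Favorable selections (no fewer than 5 engineers): C(17,5)·C(15,1) + C(17,6)·C(15,0) = 92820 + 12376 = 105196.
Probability = 105196/906192 = 3757/32364.

3757/32364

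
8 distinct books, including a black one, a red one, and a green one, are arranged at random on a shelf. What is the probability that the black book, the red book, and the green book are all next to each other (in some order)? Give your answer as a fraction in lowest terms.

There are 8! = 40320 arrangements.
Treat the three as one block: 6! placements × 3! orders within the block = 720·6 = 4320.
Probability = 4320/40320 = 3/28.

3/28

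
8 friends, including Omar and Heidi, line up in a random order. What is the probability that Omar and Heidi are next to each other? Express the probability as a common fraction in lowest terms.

There are 8! = 40320 arrangements.
Treat Omar and Heidi as a block: 7! arrangements of the blocks × 2 orders within the block = 2·5040 = 10080.
Probability = 10080/40320 = 1/4.

1/4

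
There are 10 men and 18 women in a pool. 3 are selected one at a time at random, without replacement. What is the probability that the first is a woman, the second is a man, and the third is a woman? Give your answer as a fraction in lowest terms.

85/546

Multiply the conditional probabilities at each draw: 18/28 · 10/27 · 17/26 = 3060/19656 = 85/546.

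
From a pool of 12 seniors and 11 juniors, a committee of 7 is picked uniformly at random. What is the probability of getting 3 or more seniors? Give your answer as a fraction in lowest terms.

There are C(23,7) = 245157 ways to choose the 7.
Count the complement (fewer than 3 seniors): C(12,0)·C(11,7) + C(12,1)·C(11,6) + C(12,2)·C(11,5) = 330 + 5544 + 30492 = 36366.
Probability = 1 − 36366/245157 = 208791/245157 = 333/391.

333/391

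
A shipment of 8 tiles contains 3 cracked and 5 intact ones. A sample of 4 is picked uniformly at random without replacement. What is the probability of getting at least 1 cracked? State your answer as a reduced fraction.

13/14

There are C(8,4) = 70 ways to choose the 4.
The complement is all 4 are intact: C(5,4) = 5.
Probability = 1 − 5/70 = 65/70 = 13/14.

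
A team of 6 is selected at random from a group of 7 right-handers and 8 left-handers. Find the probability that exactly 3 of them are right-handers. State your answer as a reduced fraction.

Total number of selections: C(15,6) = 5005.
Selections with exactly 3 right-handers: choose 3 of the 7 right-handers and 3 of the 8 left-handers, C(7,3)·C(8,3) = 35·56 = 1960.
Probability = 1960/5005 = 56/143.

56/143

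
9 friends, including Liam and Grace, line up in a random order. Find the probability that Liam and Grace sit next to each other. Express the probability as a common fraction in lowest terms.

2/9

There are 9! = 362880 arrangements.
Treat Liam and Grace as a block: 8! arrangements of the blocks × 2 orders within the block = 2·40320 = 80640.
Probability = 80640/362880 = 2/9.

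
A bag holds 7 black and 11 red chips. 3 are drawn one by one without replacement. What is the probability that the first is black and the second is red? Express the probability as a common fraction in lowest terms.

77/306

Multiply the conditional probabilities at each draw: 7/18 · 11/17 = 77/306.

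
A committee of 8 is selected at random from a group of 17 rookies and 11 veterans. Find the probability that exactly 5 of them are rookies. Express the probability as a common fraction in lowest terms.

68/207

The sample space is all 8-subsets of the 28: C(28,8) = 3108105.
Selections with exactly 5 rookies: choose 5 of the 17 rookies and 3 of the 11 veterans, C(17,5)·C(11,3) = 6188·165 = 1021020.
Probability = 1021020/3108105 = 68/207.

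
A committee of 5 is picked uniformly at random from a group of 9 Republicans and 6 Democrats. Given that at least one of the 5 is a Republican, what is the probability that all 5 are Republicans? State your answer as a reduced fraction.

14/333

Work in counts. Selections with at least one Republican: C(15,5) − C(6,5) = 3003 − 6 = 2997.
Of those, selections where all 5 are Republicans: C(9,5) = 126.
Conditional probability = 126/2997 = 14/333.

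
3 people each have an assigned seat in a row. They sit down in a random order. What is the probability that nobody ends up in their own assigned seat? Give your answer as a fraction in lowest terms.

There are 3! = 6 seatings.
By inclusion-exclusion, seatings with no fixed points: C(3,0)·3! − C(3,1)·2! + C(3,2)·1! − C(3,3)·0! = 2.
Probability = 2/6 = 1/3.

1/3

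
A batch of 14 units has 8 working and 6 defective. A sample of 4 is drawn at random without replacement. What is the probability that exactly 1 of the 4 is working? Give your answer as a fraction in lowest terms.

160/1001

There are C(14,4) = 1001 ways to choose 4 from 14.
Selections with exactly 1 working: choose 1 of the 8 working and 3 of the 6 defective, C(8,1)·C(6,3) = 8·20 = 160.
Probability = 160/1001.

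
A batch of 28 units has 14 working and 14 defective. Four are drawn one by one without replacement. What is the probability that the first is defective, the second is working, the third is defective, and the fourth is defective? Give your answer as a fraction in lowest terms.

14/225

Multiply the conditional probabilities at each draw: 14/28 · 14/27 · 13/26 · 12/25 = 30576/491400 = 14/225.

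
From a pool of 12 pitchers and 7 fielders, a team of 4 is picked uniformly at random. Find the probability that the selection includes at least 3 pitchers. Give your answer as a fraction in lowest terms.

2035/3876

There are C(19,4) = 3876 ways to choose the 4.
Favorable selections (at least 3 pitchers): C(12,3)·C(7,1) + C(12,4)·C(7,0) = 1540 + 495 = 2035.
Probability = 2035/3876.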